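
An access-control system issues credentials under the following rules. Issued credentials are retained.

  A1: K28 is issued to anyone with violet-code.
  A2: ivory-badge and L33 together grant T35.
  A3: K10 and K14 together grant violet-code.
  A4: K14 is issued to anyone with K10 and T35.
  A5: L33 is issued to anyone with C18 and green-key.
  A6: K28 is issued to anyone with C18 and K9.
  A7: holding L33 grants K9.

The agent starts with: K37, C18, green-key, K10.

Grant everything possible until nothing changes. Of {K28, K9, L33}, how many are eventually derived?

Holding C18 and green-key grants L33 (A5).
Holding L33 grants K9 (A7).
Holding C18 and K9 grants K28 (A6).
K28: reached.
K9: reached.
L33: reached.
All 3 are reached.

3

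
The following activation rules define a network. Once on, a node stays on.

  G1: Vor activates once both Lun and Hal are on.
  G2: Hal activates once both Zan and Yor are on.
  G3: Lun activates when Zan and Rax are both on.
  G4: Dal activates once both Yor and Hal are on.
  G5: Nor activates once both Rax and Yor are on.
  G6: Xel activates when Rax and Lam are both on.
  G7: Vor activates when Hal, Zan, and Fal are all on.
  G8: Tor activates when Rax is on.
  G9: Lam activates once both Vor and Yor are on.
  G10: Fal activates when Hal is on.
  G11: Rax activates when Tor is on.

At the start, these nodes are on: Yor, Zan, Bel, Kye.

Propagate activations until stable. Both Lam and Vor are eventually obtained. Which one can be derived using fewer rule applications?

Vor: Zan and Yor are on, so Hal activates (G2). G10: Hal on → Fal on. G7: Hal, Zan, and Fal on → Vor on. [3 rule applications]
Lam: Zan and Yor are on, so Hal activates (G2). G10: Hal on → Fal on. Hal, Zan, and Fal are on, so Vor activates (G7). G9: Vor and Yor on → Lam on. [4 rule applications]
Vor needs fewer.

Vor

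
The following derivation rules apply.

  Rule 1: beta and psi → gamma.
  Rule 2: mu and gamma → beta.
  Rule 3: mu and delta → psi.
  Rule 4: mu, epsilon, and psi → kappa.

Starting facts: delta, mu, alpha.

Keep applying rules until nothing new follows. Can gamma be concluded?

No

gamma would need beta and psi (Rule 1), but beta is never established.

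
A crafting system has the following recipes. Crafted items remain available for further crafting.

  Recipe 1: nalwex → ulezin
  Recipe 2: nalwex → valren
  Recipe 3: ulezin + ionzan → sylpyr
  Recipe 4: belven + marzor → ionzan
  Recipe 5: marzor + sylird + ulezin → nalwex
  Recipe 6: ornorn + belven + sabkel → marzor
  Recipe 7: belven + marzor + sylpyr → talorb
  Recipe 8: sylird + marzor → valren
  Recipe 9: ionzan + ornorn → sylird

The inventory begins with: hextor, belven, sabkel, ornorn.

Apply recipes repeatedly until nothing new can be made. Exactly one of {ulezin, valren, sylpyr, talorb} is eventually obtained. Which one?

Using Recipe 6, ornorn, belven, and sabkel make marzor.
Using Recipe 4, belven and marzor make ionzan.
ionzan + ornorn → sylird (Recipe 9).
Using Recipe 8, sylird and marzor make valren.
talorb would need belven, marzor, and sylpyr (Recipe 7), but sylpyr is never obtained. sylpyr would need ulezin and ionzan (Recipe 3), but ulezin is never obtained. ulezin would need nalwex (Recipe 1), but nalwex is never obtained.

valren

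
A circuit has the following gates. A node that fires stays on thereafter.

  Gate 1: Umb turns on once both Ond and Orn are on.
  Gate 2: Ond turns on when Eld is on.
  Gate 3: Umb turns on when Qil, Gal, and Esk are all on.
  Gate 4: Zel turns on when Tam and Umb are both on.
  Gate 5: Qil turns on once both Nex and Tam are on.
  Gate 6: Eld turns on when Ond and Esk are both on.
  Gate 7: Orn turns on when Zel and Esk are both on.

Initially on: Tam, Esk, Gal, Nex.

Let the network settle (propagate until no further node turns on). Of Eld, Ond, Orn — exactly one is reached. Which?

Nex and Tam are on, so Qil turns on (Gate 5).
Qil, Gal, and Esk are on, so Umb turns on (Gate 3).
Tam and Umb are on, so Zel turns on (Gate 4).
Gate 7: Zel and Esk on → Orn on.
Eld would need Ond and Esk (Gate 6), but Ond never turns on. Ond would need Eld (Gate 2), but Eld never turns on.

Orn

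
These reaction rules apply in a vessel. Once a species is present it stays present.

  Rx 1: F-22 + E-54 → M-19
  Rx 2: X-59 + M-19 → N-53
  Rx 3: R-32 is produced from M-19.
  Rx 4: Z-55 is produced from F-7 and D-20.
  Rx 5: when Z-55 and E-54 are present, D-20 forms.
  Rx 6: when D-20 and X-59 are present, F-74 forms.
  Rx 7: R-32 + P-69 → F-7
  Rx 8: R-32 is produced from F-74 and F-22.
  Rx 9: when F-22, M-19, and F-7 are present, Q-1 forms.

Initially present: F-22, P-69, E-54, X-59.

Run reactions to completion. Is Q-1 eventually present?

F-22 and E-54 present → M-19 forms (Rx 1).
M-19 present → R-32 forms (Rx 3).
R-32 and P-69 present → F-7 forms (Rx 7).
F-22, M-19, and F-7 present → Q-1 forms (Rx 9).

Yes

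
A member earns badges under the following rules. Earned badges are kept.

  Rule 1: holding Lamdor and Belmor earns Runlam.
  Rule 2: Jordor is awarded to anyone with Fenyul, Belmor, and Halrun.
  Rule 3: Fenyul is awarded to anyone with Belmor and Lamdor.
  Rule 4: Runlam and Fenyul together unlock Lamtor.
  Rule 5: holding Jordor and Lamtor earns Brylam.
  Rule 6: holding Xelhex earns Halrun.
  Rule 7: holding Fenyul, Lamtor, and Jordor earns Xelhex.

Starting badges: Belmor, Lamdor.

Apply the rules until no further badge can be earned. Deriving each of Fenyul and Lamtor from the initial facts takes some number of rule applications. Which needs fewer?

Fenyul: With Belmor and Lamdor, Fenyul is earned (Rule 3). [1 rule application]
Lamtor: With Lamdor and Belmor, Runlam is earned (Rule 1). With Belmor and Lamdor, Fenyul is earned (Rule 3). With Runlam and Fenyul, Lamtor is earned (Rule 4). [3 rule applications]
Fenyul needs fewer.

Fenyul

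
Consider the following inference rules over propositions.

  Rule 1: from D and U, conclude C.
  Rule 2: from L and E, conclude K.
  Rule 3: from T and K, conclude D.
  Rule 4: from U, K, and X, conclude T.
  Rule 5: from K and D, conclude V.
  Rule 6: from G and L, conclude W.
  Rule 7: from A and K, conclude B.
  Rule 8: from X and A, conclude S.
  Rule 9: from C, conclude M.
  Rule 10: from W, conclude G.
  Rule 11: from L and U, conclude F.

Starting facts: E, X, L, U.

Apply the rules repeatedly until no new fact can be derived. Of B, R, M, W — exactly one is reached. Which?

From L and E, Rule 2 gives K.
From U, K, and X, Rule 4 gives T.
T and K hold, so D follows (Rule 3).
D and U hold, so C follows (Rule 1).
C holds, so M follows (Rule 9).
No rule produces R, and it is not given. W would need G and L (Rule 6), but G is never established. B would need A and K (Rule 7), but A is never established.

M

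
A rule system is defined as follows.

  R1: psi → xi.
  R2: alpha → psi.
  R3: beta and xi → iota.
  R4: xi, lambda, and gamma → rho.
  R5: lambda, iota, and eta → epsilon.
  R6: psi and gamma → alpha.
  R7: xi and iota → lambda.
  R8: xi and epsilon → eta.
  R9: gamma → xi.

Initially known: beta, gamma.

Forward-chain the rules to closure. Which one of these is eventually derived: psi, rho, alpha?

gamma holds, so xi follows (R9).
From beta and xi, R3 gives iota.
xi and iota hold, so lambda follows (R7).
xi, lambda, and gamma hold, so rho follows (R4).
alpha would need psi and gamma (R6), but psi is never established. psi would need alpha (R2), but alpha is never established.

rho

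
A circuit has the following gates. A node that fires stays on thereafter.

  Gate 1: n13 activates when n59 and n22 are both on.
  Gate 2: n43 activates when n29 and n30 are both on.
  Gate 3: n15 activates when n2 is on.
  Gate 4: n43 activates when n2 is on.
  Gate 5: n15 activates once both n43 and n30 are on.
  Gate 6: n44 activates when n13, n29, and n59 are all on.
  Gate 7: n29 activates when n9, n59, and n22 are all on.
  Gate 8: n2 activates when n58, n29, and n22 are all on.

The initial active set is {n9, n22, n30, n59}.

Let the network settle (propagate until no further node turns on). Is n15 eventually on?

Yes

n9, n59, and n22 are on, so n29 activates (Gate 7).
Gate 2: n29 and n30 on → n43 on.
Gate 5: n43 and n30 on → n15 on.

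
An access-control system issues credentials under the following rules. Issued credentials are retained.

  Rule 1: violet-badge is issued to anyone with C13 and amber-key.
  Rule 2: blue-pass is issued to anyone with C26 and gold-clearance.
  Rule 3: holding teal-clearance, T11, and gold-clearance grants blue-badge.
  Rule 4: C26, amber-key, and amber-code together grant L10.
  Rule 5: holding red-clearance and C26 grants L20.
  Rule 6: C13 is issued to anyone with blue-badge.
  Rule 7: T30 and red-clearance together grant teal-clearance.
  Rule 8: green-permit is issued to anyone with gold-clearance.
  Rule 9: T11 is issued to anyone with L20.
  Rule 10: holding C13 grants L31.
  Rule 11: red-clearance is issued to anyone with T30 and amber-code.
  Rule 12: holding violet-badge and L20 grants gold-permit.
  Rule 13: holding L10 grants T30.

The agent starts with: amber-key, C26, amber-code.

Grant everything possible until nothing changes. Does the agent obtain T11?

Yes

Holding C26, amber-key, and amber-code grants L10 (Rule 4).
Holding L10 grants T30 (Rule 13).
Holding T30 and amber-code grants red-clearance (Rule 11).
Holding red-clearance and C26 grants L20 (Rule 5).
Holding L20 grants T11 (Rule 9).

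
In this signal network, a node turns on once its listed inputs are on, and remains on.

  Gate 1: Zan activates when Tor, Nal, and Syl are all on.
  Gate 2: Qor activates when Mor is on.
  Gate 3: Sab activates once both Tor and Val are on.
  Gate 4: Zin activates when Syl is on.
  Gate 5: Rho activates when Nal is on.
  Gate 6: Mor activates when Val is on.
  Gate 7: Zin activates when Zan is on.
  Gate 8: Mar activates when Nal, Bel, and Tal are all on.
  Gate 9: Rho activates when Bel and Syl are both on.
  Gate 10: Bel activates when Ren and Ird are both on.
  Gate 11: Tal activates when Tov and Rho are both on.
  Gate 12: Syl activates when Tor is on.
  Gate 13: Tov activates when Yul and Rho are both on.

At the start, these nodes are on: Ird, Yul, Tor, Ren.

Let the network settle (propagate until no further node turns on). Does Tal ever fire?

Yes

Tor is on, so Syl activates (Gate 12).
Ren and Ird are on, so Bel activates (Gate 10).
Gate 9: Bel and Syl on → Rho on.
Yul and Rho are on, so Tov activates (Gate 13).
Gate 11: Tov and Rho on → Tal on.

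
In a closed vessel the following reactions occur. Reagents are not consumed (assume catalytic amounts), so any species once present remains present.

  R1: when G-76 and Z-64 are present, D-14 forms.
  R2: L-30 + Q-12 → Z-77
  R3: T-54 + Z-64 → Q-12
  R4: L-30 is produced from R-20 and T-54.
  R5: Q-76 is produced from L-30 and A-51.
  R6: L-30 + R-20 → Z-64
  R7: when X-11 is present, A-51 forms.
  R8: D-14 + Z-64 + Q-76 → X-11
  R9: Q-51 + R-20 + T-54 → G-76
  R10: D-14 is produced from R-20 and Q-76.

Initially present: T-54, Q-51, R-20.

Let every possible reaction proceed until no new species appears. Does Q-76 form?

Q-76 would need L-30 and A-51 (R5), but A-51 never forms.

No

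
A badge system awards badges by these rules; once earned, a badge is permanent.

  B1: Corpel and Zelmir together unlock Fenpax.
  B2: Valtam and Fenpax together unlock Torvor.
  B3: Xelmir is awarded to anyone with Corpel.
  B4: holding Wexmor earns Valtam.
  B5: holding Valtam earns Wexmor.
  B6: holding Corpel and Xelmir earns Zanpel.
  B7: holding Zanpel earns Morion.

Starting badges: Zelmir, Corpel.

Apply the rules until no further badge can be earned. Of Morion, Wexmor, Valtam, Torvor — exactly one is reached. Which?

Morion

With Corpel, Xelmir is earned (B3).
With Corpel and Xelmir, Zanpel is earned (B6).
With Zanpel, Morion is earned (B7).
Torvor would need Valtam and Fenpax (B2), but Valtam is never earned. Wexmor would need Valtam (B5), but Valtam is never earned. Valtam would need Wexmor (B4), but Wexmor is never earned.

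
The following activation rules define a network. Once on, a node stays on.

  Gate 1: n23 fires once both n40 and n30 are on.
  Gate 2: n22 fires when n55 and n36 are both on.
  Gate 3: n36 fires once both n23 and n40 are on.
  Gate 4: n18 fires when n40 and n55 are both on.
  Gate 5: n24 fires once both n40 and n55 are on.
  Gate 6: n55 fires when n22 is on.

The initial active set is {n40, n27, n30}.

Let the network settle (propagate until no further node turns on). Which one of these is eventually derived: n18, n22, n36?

n36

n40 and n30 are on, so n23 fires (Gate 1).
n23 and n40 are on, so n36 fires (Gate 3).
n22 would need n55 and n36 (Gate 2), but n55 never turns on. n18 would need n40 and n55 (Gate 4), but n55 never turns on.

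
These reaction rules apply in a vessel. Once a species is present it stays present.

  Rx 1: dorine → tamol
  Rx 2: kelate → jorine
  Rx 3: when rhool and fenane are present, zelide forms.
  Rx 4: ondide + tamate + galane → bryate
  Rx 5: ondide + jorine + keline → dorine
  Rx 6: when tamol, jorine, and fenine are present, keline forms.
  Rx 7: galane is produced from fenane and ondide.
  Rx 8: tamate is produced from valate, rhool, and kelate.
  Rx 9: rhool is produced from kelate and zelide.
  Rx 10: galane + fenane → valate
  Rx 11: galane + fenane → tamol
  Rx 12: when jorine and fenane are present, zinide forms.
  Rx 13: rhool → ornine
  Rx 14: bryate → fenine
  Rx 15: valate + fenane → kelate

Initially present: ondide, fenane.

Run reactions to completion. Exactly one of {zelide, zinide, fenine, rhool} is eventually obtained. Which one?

zinide

fenane and ondide present → galane forms (Rx 7).
galane and fenane present → valate forms (Rx 10).
valate and fenane present → kelate forms (Rx 15).
kelate present → jorine forms (Rx 2).
jorine and fenane present → zinide forms (Rx 12).
fenine would need bryate (Rx 14), but bryate never forms. rhool would need kelate and zelide (Rx 9), but zelide never forms. zelide would need rhool and fenane (Rx 3), but rhool never forms.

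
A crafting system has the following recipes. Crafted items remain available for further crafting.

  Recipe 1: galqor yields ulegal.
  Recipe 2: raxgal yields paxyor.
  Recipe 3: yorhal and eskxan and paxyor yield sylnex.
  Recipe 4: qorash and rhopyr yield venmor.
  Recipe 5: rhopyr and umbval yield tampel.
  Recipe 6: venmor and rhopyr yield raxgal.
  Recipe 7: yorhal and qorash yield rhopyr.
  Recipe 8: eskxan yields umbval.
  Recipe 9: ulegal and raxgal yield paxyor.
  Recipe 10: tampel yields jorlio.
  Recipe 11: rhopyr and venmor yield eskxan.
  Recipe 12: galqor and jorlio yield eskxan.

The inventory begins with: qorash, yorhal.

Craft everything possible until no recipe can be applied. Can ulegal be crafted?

ulegal would need galqor (Recipe 1), but galqor is never obtained.

No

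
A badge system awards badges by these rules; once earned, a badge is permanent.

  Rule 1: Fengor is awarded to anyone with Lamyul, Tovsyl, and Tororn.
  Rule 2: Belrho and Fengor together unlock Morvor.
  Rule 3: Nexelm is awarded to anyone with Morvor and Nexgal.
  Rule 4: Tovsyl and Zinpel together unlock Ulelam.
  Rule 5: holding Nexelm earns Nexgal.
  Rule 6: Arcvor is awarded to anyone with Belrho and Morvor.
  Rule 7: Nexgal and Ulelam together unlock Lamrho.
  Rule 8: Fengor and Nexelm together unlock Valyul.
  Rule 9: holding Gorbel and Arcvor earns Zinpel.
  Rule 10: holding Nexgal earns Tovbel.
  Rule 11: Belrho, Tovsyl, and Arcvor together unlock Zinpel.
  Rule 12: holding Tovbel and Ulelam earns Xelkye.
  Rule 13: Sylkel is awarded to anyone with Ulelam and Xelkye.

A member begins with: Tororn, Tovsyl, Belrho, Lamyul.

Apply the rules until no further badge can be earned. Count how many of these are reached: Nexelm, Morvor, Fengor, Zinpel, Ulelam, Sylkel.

With Lamyul, Tovsyl, and Tororn, Fengor is earned (Rule 1).
With Belrho and Fengor, Morvor is earned (Rule 2).
With Belrho and Morvor, Arcvor is earned (Rule 6).
With Belrho, Tovsyl, and Arcvor, Zinpel is earned (Rule 11).
With Tovsyl and Zinpel, Ulelam is earned (Rule 4).
Nexelm would need Morvor and Nexgal (Rule 3), but Nexgal is never earned.
Morvor: reached.
Fengor: reached.
Zinpel: reached.
Ulelam: reached.
Sylkel would need Ulelam and Xelkye (Rule 13), but Xelkye is never earned.
Reached: Morvor, Fengor, Zinpel, and Ulelam — 4 of the 6.

4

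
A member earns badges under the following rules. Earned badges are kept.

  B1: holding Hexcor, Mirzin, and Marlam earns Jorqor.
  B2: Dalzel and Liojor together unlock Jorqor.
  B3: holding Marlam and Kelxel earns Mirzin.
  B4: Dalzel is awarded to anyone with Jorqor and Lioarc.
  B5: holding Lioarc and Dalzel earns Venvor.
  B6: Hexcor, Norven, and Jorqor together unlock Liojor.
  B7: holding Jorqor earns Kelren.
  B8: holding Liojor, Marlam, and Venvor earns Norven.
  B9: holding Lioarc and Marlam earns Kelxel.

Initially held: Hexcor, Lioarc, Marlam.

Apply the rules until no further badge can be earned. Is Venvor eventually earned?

With Lioarc and Marlam, Kelxel is earned (B9).
With Marlam and Kelxel, Mirzin is earned (B3).
With Hexcor, Mirzin, and Marlam, Jorqor is earned (B1).
With Jorqor and Lioarc, Dalzel is earned (B4).
With Lioarc and Dalzel, Venvor is earned (B5).

Yes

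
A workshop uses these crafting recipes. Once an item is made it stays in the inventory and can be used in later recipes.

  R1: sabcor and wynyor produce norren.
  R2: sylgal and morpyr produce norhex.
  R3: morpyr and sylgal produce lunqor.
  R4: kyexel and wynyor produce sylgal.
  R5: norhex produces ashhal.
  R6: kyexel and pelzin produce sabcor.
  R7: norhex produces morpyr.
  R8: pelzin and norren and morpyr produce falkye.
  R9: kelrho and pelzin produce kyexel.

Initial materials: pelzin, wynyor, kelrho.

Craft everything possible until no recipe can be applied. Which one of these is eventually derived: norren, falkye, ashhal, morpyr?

Using R9, kelrho and pelzin make kyexel.
Using R6, kyexel and pelzin make sabcor.
Using R1, sabcor and wynyor make norren.
ashhal would need norhex (R5), but norhex is never obtained. morpyr would need norhex (R7), but norhex is never obtained. falkye would need pelzin, norren, and morpyr (R8), but morpyr is never obtained.

norren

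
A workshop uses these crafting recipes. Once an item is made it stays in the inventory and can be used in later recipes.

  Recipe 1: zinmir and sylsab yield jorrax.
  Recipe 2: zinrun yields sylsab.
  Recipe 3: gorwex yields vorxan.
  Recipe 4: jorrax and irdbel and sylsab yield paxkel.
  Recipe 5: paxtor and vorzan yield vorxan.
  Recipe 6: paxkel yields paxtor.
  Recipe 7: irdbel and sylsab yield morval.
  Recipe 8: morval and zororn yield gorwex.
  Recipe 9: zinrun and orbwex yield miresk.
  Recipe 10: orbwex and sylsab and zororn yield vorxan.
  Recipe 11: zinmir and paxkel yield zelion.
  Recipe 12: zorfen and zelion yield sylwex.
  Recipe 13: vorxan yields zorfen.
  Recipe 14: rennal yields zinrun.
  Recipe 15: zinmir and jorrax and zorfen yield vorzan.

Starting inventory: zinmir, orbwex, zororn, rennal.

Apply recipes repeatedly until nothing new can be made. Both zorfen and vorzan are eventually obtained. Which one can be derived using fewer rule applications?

zorfen: rennal → zinrun (Recipe 14). zinrun → sylsab (Recipe 2). Using Recipe 10, orbwex, sylsab, and zororn make vorxan. Using Recipe 13, vorxan makes zorfen. [4 rule applications]
vorzan: rennal → zinrun (Recipe 14). zinrun → sylsab (Recipe 2). zinmir and sylsab → jorrax (Recipe 1). orbwex and sylsab and zororn → vorxan (Recipe 10). Using Recipe 13, vorxan makes zorfen. Using Recipe 15, zinmir, jorrax, and zorfen make vorzan. [6 rule applications]
zorfen needs fewer.

zorfen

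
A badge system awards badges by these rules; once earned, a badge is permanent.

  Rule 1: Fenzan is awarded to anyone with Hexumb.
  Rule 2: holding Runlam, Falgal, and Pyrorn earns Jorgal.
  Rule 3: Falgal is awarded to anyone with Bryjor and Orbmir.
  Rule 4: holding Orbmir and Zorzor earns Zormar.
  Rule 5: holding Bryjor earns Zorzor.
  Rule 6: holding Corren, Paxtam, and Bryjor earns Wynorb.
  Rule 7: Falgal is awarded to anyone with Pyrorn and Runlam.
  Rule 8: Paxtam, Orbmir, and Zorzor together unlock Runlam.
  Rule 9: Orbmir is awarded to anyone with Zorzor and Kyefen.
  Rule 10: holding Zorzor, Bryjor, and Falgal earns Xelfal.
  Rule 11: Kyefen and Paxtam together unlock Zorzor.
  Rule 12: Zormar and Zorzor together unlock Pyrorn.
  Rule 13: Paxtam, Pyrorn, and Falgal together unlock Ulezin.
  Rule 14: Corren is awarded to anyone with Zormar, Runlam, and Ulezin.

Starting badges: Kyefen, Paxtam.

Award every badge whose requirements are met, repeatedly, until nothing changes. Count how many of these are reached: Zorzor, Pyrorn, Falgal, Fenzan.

3

With Kyefen and Paxtam, Zorzor is earned (Rule 11).
With Zorzor and Kyefen, Orbmir is earned (Rule 9).
With Orbmir and Zorzor, Zormar is earned (Rule 4).
With Paxtam, Orbmir, and Zorzor, Runlam is earned (Rule 8).
With Zormar and Zorzor, Pyrorn is earned (Rule 12).
With Pyrorn and Runlam, Falgal is earned (Rule 7).
Zorzor: reached.
Pyrorn: reached.
Falgal: reached.
Fenzan would need Hexumb (Rule 1), but Hexumb is never earned.
Reached: Zorzor, Pyrorn, and Falgal — 3 of the 4.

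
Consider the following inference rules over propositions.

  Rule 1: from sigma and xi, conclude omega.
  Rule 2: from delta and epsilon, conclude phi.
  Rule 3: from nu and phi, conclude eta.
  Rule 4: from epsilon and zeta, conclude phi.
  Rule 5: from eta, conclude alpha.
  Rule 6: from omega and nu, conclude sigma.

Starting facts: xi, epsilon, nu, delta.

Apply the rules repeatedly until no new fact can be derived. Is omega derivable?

No

omega would need sigma and xi (Rule 1), but sigma is never established.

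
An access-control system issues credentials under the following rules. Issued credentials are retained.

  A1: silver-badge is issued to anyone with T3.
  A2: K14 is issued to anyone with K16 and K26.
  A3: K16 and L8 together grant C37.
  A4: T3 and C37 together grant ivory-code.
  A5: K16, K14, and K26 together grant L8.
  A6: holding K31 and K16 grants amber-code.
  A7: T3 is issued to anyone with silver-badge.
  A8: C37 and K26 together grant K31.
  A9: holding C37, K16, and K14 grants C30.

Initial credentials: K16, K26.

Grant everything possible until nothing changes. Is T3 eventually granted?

T3 would need silver-badge (A7), but silver-badge is never granted.

No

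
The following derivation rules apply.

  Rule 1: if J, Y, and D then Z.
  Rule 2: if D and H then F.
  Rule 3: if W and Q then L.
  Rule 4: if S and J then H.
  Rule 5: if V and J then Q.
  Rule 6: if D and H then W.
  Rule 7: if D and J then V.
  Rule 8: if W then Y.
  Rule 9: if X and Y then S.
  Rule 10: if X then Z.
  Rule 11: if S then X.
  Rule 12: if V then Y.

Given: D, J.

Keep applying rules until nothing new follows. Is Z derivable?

D and J hold, so V follows (Rule 7).
V holds, so Y follows (Rule 12).
From J, Y, and D, Rule 1 gives Z.

Yes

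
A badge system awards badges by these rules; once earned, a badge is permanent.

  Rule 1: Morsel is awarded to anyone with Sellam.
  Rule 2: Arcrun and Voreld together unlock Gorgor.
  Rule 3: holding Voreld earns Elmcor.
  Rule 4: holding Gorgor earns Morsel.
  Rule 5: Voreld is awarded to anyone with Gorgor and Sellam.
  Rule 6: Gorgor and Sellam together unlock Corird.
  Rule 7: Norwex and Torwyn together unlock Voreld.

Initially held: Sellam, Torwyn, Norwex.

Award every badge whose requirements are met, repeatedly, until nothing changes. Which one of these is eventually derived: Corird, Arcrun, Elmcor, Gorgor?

Elmcor

With Norwex and Torwyn, Voreld is earned (Rule 7).
With Voreld, Elmcor is earned (Rule 3).
No rule produces Arcrun, and it is not given. Gorgor would need Arcrun and Voreld (Rule 2), but Arcrun is never earned. Corird would need Gorgor and Sellam (Rule 6), but Gorgor is never earned.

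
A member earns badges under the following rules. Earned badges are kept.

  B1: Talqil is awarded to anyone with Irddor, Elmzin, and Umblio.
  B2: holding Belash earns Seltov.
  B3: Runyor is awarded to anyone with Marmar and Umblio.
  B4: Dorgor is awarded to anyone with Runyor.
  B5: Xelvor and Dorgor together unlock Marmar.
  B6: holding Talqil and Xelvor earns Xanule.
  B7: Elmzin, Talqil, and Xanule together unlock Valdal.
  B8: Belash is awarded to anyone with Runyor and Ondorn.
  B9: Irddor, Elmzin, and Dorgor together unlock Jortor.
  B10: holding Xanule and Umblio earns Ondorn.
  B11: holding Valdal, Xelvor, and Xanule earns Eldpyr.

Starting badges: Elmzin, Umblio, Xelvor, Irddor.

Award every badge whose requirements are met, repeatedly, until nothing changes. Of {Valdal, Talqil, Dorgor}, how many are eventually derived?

With Irddor, Elmzin, and Umblio, Talqil is earned (B1).
With Talqil and Xelvor, Xanule is earned (B6).
With Elmzin, Talqil, and Xanule, Valdal is earned (B7).
Valdal: reached.
Talqil: reached.
Dorgor would need Runyor (B4), but Runyor is never earned.
Reached: Valdal and Talqil — 2 of the 3.

2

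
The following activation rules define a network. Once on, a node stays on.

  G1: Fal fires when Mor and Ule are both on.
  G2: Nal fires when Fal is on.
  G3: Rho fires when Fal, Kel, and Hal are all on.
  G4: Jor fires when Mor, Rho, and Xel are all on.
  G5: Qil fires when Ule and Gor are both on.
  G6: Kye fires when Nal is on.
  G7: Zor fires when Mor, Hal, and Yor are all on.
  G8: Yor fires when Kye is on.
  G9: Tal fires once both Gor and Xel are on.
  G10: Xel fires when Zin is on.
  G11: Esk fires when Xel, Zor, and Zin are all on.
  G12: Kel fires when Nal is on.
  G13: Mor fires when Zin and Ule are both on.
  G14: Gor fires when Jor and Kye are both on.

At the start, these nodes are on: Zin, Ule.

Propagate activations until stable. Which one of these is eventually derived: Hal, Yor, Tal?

Yor

Zin and Ule are on, so Mor fires (G13).
G1: Mor and Ule on → Fal on.
Fal is on, so Nal fires (G2).
Nal is on, so Kye fires (G6).
Kye is on, so Yor fires (G8).
Tal would need Gor and Xel (G9), but Gor never turns on. No rule produces Hal, and it is not given.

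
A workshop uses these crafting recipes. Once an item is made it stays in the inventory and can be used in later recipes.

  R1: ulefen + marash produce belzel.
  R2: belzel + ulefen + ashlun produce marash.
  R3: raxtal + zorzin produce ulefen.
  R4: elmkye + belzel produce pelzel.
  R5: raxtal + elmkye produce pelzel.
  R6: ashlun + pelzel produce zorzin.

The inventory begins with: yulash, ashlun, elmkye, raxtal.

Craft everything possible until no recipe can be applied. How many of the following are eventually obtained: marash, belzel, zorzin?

1

Using R5, raxtal and elmkye make pelzel.
Using R6, ashlun and pelzel make zorzin.
marash would need belzel, ulefen, and ashlun (R2), but belzel is never obtained.
belzel would need ulefen and marash (R1), but marash is never obtained.
zorzin: reached.
Reached: zorzin — 1 of the 3.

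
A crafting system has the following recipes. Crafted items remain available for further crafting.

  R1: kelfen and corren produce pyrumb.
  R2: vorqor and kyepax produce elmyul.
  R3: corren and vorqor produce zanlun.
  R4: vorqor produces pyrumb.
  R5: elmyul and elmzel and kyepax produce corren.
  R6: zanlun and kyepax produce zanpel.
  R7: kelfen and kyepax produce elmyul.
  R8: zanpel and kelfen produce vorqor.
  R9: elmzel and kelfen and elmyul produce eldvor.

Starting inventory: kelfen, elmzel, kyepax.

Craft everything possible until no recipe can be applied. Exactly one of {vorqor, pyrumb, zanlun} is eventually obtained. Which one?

pyrumb

Using R7, kelfen and kyepax make elmyul.
elmyul and elmzel and kyepax → corren (R5).
kelfen and corren → pyrumb (R1).
zanlun would need corren and vorqor (R3), but vorqor is never obtained. vorqor would need zanpel and kelfen (R8), but zanpel is never obtained.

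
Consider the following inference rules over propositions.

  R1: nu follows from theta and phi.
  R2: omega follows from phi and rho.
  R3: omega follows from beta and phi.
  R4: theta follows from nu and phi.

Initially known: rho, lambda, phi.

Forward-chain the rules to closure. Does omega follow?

Yes

From phi and rho, R2 gives omega.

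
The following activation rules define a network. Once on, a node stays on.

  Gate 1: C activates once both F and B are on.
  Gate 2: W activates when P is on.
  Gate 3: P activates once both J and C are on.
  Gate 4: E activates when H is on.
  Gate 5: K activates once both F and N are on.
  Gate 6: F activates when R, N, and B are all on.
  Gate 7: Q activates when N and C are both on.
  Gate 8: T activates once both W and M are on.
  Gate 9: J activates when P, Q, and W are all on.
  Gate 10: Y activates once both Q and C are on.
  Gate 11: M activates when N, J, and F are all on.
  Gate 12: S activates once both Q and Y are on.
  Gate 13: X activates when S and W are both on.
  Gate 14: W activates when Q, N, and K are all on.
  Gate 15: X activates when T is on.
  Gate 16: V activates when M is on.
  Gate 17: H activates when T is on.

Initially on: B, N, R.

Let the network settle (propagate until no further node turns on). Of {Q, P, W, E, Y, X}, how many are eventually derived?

4

Gate 6: R, N, and B on → F on.
Gate 1: F and B on → C on.
Gate 5: F and N on → K on.
N and C are on, so Q activates (Gate 7).
Gate 10: Q and C on → Y on.
Gate 14: Q, N, and K on → W on.
Gate 12: Q and Y on → S on.
Gate 13: S and W on → X on.
Q: reached.
P would need J and C (Gate 3), but J never turns on.
W: reached.
E would need H (Gate 4), but H never turns on.
Y: reached.
X: reached.
Reached: Q, W, Y, and X — 4 of the 6.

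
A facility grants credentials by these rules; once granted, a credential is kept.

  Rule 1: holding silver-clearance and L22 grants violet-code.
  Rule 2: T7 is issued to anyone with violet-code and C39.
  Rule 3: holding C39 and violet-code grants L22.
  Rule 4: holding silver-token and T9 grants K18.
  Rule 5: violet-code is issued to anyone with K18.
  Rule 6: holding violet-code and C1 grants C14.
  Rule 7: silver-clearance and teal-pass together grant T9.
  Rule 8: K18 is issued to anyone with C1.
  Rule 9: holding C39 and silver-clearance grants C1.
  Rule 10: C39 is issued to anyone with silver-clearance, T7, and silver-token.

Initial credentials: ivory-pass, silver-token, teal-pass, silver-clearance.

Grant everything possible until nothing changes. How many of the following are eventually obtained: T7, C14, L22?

T7 would need violet-code and C39 (Rule 2), but C39 is never granted.
C14 would need violet-code and C1 (Rule 6), but C1 is never granted.
L22 would need C39 and violet-code (Rule 3), but C39 is never granted.
None of the 3 are reached.

0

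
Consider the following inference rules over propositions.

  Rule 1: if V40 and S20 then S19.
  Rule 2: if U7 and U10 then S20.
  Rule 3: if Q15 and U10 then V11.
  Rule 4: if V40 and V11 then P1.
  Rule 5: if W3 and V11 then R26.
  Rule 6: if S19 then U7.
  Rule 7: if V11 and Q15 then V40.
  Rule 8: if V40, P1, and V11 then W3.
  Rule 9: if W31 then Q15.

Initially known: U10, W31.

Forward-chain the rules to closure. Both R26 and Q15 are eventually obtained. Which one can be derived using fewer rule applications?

Q15: W31 holds, so Q15 follows (Rule 9). [1 rule application]
R26: From W31, Rule 9 gives Q15. From Q15 and U10, Rule 3 gives V11. V11 and Q15 hold, so V40 follows (Rule 7). V40 and V11 hold, so P1 follows (Rule 4). From V40, P1, and V11, Rule 8 gives W3. W3 and V11 hold, so R26 follows (Rule 5). [6 rule applications]
Q15 needs fewer.

Q15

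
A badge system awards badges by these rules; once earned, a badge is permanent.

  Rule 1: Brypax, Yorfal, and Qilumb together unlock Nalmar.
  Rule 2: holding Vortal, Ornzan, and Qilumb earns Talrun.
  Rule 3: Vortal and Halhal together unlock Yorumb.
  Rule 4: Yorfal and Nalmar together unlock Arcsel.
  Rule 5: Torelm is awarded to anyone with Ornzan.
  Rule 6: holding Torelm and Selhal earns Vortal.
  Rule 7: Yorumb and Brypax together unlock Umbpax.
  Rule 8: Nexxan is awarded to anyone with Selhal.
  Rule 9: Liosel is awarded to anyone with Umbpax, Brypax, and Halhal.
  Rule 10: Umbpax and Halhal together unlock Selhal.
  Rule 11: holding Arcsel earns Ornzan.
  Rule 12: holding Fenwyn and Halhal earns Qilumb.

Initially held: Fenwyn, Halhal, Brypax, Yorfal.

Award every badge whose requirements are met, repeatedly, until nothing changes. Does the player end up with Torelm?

Yes

With Fenwyn and Halhal, Qilumb is earned (Rule 12).
With Brypax, Yorfal, and Qilumb, Nalmar is earned (Rule 1).
With Yorfal and Nalmar, Arcsel is earned (Rule 4).
With Arcsel, Ornzan is earned (Rule 11).
With Ornzan, Torelm is earned (Rule 5).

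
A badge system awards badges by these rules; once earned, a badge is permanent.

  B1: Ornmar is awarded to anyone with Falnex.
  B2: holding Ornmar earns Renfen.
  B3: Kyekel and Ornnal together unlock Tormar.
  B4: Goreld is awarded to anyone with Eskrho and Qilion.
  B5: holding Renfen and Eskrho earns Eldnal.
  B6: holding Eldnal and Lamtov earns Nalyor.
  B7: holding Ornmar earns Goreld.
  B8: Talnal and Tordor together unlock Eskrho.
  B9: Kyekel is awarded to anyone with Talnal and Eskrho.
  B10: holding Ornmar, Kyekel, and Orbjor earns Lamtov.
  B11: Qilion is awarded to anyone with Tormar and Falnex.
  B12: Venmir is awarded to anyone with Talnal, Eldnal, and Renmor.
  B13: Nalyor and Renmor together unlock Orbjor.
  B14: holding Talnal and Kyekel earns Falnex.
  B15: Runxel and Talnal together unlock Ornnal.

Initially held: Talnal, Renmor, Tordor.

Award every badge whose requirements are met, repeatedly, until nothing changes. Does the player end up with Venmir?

Yes

With Talnal and Tordor, Eskrho is earned (B8).
With Talnal and Eskrho, Kyekel is earned (B9).
With Talnal and Kyekel, Falnex is earned (B14).
With Falnex, Ornmar is earned (B1).
With Ornmar, Renfen is earned (B2).
With Renfen and Eskrho, Eldnal is earned (B5).
With Talnal, Eldnal, and Renmor, Venmir is earned (B12).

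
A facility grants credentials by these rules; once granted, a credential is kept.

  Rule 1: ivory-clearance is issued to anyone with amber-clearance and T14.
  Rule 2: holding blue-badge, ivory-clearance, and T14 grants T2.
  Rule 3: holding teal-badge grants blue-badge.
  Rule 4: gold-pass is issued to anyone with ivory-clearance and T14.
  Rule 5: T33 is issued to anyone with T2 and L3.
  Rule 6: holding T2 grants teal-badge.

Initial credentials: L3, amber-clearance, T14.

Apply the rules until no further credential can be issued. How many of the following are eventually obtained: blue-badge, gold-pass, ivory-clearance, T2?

Holding amber-clearance and T14 grants ivory-clearance (Rule 1).
Holding ivory-clearance and T14 grants gold-pass (Rule 4).
blue-badge would need teal-badge (Rule 3), but teal-badge is never granted.
gold-pass: reached.
ivory-clearance: reached.
T2 would need blue-badge, ivory-clearance, and T14 (Rule 2), but blue-badge is never granted.
Reached: gold-pass and ivory-clearance — 2 of the 4.

2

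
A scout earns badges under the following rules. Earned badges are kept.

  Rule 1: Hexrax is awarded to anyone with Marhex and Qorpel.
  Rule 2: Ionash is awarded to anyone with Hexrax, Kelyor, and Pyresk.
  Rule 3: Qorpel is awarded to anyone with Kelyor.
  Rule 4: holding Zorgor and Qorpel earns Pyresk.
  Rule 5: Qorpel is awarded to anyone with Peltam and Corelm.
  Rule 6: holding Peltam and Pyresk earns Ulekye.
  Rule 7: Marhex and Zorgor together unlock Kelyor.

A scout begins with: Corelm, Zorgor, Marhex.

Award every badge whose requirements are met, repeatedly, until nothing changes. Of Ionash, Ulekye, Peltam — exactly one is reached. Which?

Ionash

With Marhex and Zorgor, Kelyor is earned (Rule 7).
With Kelyor, Qorpel is earned (Rule 3).
With Marhex and Qorpel, Hexrax is earned (Rule 1).
With Zorgor and Qorpel, Pyresk is earned (Rule 4).
With Hexrax, Kelyor, and Pyresk, Ionash is earned (Rule 2).
Ulekye would need Peltam and Pyresk (Rule 6), but Peltam is never earned. No rule produces Peltam, and it is not given.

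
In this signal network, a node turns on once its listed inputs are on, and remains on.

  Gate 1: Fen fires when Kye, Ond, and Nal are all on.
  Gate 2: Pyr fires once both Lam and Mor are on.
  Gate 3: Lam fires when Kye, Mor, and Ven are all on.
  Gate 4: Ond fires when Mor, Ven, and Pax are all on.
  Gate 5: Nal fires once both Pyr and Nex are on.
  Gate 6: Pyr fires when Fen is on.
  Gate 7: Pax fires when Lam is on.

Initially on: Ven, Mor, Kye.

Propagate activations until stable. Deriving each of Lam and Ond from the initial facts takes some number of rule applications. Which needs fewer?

Lam

Lam: Kye, Mor, and Ven are on, so Lam fires (Gate 3). [1 rule application]
Ond: Gate 3: Kye, Mor, and Ven on → Lam on. Gate 7: Lam on → Pax on. Mor, Ven, and Pax are on, so Ond fires (Gate 4). [3 rule applications]
Lam needs fewer.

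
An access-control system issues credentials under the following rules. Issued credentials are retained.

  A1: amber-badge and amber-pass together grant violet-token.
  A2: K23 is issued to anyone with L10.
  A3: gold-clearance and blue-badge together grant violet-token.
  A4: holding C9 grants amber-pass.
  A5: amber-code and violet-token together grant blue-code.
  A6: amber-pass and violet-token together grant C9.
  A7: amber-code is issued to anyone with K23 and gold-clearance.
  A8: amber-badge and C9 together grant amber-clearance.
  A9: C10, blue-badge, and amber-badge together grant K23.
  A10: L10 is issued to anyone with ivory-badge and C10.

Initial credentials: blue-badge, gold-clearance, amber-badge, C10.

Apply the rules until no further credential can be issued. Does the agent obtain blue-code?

Holding gold-clearance and blue-badge grants violet-token (A3).
Holding C10, blue-badge, and amber-badge grants K23 (A9).
Holding K23 and gold-clearance grants amber-code (A7).
Holding amber-code and violet-token grants blue-code (A5).

Yes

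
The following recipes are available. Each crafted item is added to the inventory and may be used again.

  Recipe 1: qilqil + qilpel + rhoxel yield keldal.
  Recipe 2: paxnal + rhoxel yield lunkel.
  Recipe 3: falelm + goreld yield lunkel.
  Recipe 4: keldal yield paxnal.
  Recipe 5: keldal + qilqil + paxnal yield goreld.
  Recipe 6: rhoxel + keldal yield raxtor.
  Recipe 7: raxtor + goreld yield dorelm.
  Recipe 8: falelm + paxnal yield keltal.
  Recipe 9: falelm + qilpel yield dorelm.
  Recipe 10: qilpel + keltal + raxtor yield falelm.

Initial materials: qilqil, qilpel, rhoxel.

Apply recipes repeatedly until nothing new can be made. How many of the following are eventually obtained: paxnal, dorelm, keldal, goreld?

Using Recipe 1, qilqil, qilpel, and rhoxel make keldal.
rhoxel + keldal → raxtor (Recipe 6).
keldal → paxnal (Recipe 4).
keldal + qilqil + paxnal → goreld (Recipe 5).
Using Recipe 7, raxtor and goreld make dorelm.
paxnal: reached.
dorelm: reached.
keldal: reached.
goreld: reached.
All 4 are reached.

4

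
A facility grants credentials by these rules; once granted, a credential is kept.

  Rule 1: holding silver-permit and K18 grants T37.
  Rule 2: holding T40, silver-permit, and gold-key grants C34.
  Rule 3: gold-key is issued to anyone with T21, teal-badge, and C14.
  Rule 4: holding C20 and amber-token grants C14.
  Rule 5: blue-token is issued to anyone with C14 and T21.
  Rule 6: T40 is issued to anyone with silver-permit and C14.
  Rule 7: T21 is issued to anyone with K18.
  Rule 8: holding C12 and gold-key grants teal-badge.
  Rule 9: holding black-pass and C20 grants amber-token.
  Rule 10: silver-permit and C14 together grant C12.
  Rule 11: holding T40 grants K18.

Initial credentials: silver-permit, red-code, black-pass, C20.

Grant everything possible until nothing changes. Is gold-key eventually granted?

gold-key would need T21, teal-badge, and C14 (Rule 3), but teal-badge is never granted.

No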